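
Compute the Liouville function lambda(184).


The Liouville function is lambda(k) = (-1)^Omega(k), where Omega(k) counts the prime factors of k with multiplicity.
Factoring: 184 = 2 * 2 * 2 * 23, so Omega(184) = 4.
lambda(184) = (-1)^4 = 1.

1


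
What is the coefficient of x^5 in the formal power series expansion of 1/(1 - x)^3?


The expansion 1/(1 - x)^r = sum_{k>=0} C(k + r - 1, r - 1) x^k follows from the multiset / negative-binomial theorem (or from repeated differentiation of the geometric series).
For r = 3 and k = 5:
C(7, 2) = 5040 / (2 * 120) = 21.

21


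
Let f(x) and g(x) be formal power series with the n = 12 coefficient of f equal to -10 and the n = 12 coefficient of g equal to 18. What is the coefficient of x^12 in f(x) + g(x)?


Addition of formal power series is termwise.
The coefficient of x^12 in f + g = -10 + 18
= 8

8


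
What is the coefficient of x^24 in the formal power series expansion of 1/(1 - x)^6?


The negative binomial / multiset identity is
1/(1 - x)^r = sum_{k>=0} C(k + r - 1, r - 1) x^k.
Here r = 6 and k = 24, so the coefficient is
C(24 + 5, 5) = C(29, 5)
= 118755

118755


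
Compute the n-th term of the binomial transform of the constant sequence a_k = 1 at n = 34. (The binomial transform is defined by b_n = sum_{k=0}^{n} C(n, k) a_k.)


With a_k = 1 for all k, b_n = sum_{k=0}^{n} C(n, k) = 2^n by the binomial theorem.
For n = 34: 2^34 = 17179869184.

17179869184


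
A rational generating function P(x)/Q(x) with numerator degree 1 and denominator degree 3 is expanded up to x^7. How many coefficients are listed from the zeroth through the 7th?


Expanding up to x^7 gives the coefficients for x^0, x^1, ..., x^7.
That is 7 + 1 = 8 coefficients in total.

8


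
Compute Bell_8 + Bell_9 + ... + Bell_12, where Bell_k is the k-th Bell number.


Recall Bell_k counts set partitions of a k-set (with Bell_0 = 1 by convention).
Bell_8 through Bell_12: 4140, 21147, 115975, 678570, 4213597
Sum = 4140 + 21147 + 115975 + 678570 + 4213597 = 5033429.

5033429


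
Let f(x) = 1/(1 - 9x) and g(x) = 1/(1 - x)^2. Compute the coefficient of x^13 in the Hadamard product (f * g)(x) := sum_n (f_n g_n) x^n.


f has coefficients f_k = 9^k. For g = 1/(1 - x)^2 the coefficient is g_k = C(k + 1, 1) = k + 1. The Hadamard coefficient is (f * g)_k = 9^k * (k + 1).
For k = 13: 9^13 * 14 = 2541865828329 * 14 = 35586121596606.

35586121596606


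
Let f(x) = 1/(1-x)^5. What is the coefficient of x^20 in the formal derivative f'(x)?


Differentiate: d/dx [ 1/(1-x)^r ] = r / (1-x)^(r+1).
Here r = 5, so f'(x) = 5 / (1-x)^6.
The expansion of 1/(1-x)^(r+1) has coefficient of x^n equal to C(n+r, r).
So the coefficient of x^20 in f'(x) is
5 * C(25, 5) = 5 * 53130 = 265650

265650


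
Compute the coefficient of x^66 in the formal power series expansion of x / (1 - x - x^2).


Let f(x) = sum_{k>=0} a_k x^k. Multiplying f(x) * (1 - x - x^2) = x and matching coefficients gives a_0 = 0, a_1 = 1, and a_k = a_{k-1} + a_{k-2} for k >= 2. These are the Fibonacci numbers F_k.
Iterating from F_0 = 0, F_1 = 1:
F_0=0, F_1=1, F_2=1, F_3=2, F_4=3, F_5=5, F_6=8, F_7=13, F_8=21, F_9=34, ...
F_66 = 27777890035288.

27777890035288


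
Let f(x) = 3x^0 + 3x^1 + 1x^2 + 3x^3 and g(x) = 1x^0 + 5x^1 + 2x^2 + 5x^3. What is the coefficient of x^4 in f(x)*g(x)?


Cauchy product at x^4:
3*5 + 1*2 + 3*5
= 32

32


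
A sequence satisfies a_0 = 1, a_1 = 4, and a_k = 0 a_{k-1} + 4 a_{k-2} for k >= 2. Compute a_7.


The characteristic equation is t^2 - 0 t - 4 = 0, with roots r_1 = 2 and r_2 = -2 (so c_1 = r_1 + r_2, c_2 = -r_1 r_2 as required).
One can use the closed form a_n = A r_1^n + B r_2^n, but direct iteration is more reliable:
a_0 = 1, a_1 = 4, a_2 = 4, a_3 = 16, a_4 = 16, a_5 = 64, a_6 = 64, a_7 = 256.
So a_7 = 256.

256


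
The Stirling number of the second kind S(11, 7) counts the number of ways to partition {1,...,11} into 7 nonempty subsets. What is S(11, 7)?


Using the explicit formula S(n,k) = (1/k!) sum_{j=0}^{k} (-1)^(k-j) C(k,j) j^n:
S(11, 7) = 63987
Equivalently, S(n,k) is n! times the coefficient of x^n in the EGF (e^x - 1)^k / k!.

63987


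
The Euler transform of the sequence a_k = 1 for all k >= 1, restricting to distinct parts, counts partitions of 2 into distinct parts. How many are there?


Partitions of 2 into distinct parts can be computed via generating function.
Product (1+x)(1+x^2)(1+x^3)...
The coefficient of x^2 = 1

1


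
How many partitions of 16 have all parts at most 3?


Using the generating function (1-x)^(-1)(1-x^2)^(-1)(1-x^3)^(-1),
the coefficient of x^16 counts these restricted partitions.
Result = 30

30


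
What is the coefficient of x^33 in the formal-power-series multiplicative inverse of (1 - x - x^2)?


Let the inverse be f(x) = sum_{k>=0} a_k x^k. From f(x) * (1 - x - x^2) = 1 and matching coefficients:
 x^0: a_0 = 1.
 x^1: a_1 - a_0 = 0, so a_1 = 1.
 x^k (k >= 2): a_k - a_{k-1} - a_{k-2} = 0, i.e. a_k = a_{k-1} + a_{k-2}.
This is the Fibonacci-type recurrence shifted so that a_0 = a_1 = 1.
Iterating: a_0=1, a_1=1, a_2=2, a_3=3, a_4=5, a_5=8, a_6=13, a_7=21, a_8=34, a_9=55, ...
a_33 = 5702887.

5702887


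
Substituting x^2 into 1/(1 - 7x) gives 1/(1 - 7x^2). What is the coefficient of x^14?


The coefficient of x^(2m) in 1/(1 - 7x^2) is 7^m.
With n = 14 = 2*7, the coefficient is 7^7 = 823543.

823543


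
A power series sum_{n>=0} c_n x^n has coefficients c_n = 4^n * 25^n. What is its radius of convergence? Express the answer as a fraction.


By the root test (Cauchy-Hadamard), the radius is R = 1 / limsup_n |c_n|^(1/n).
Here |c_n|^(1/n) = (4^n * 25^n)^(1/n) = 4 * 25 = 100 for all n.
So R = 1/100 = 1/100.

1/100


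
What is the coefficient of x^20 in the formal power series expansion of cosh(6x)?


The Maclaurin series is cosh(t) = sum_{m>=0} t^(2m) / (2m)!, so substituting t = 6x, only even powers of x are nonzero, with coefficient of x^(2m) equal to 6^(2m) / (2m)!.
For x^20 the coefficient is 6^20/20! = 3656158440062976/2432902008176640000 = 2125764/1414538125.

2125764/1414538125


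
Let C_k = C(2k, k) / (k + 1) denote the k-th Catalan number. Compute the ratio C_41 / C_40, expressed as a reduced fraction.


Using C_k = (2k)! / (k! (k+1)!), the ratio C_{k+1}/C_k simplifies to
C_{k+1}/C_k = [(2k+2)! / ((k+1)! (k+2)!)] * [k! (k+1)! / (2k)!]
 = (2k+2)(2k+1) / ((k+1)(k+2)) = 2(2k+1) / (k+2).
For k = 40: 2(2*40 + 1) / (40 + 2) = 162/42 = 27/7.

27/7


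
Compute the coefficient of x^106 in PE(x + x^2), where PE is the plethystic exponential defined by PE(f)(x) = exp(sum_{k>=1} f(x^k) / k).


With f(x) = x + x^2, the exponent is sum_{k>=1} (x^k + x^(2k)) / k = -ln(1 - x) - ln(1 - x^2). Exponentiating:
PE(x + x^2) = 1 / ((1 - x)(1 - x^2)).
This is the generating function for partitions of n into parts of size 1 or 2. The number of 2's can be any j in 0..53, and the rest are 1's, so
[x^106] = floor(106/2) + 1 = 54.

54


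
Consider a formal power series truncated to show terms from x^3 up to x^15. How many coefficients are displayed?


From x^3 to x^15 inclusive, the count is 15 - 3 + 1 = 13.

13


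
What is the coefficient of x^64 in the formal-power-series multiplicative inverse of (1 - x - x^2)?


Let the inverse be f(x) = sum_{k>=0} a_k x^k. From f(x) * (1 - x - x^2) = 1 and matching coefficients:
 x^0: a_0 = 1.
 x^1: a_1 - a_0 = 0, so a_1 = 1.
 x^k (k >= 2): a_k - a_{k-1} - a_{k-2} = 0, i.e. a_k = a_{k-1} + a_{k-2}.
This is the Fibonacci-type recurrence shifted so that a_0 = a_1 = 1.
Iterating: a_0=1, a_1=1, a_2=2, a_3=3, a_4=5, a_5=8, a_6=13, a_7=21, a_8=34, a_9=55, ...
a_64 = 17167680177565.

17167680177565


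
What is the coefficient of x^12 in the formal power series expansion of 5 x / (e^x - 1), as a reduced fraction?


The exponential generating function for Bernoulli numbers is
x / (e^x - 1) = sum_{k>=0} B_k x^k / k!.
So the coefficient of x^12 in 5 x / (e^x - 1) is 5 B_12 / 12!.
Computing: B_12 = -691/2730, 12! = 479001600, giving
5 * -691/2730 / 479001600 = -691/261534873600.

-691/261534873600


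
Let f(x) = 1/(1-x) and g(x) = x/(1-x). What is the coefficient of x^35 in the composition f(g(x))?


First simplify the composition: f(g(x)) = 1/(1 - x/(1-x)) = (1-x)/((1-x) - x) = (1-x)/(1-2x).
Now extract the coefficient. Write (1-x)/(1-2x) = 1/(1-2x) - x/(1-2x).
The coefficient of x^n in 1/(1-2x) is 2^n, and in x/(1-2x) is 2^(n-1) (for n >= 1).
So the coefficient of x^35 is 2^35 - 2^34 = 34359738368 - 17179869184 = 17179869184.

17179869184


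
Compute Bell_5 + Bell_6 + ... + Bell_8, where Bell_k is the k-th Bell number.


Recall Bell_k counts set partitions of a k-set (with Bell_0 = 1 by convention).
Bell_5 through Bell_8: 52, 203, 877, 4140
Sum = 52 + 203 + 877 + 4140 = 5272.

5272


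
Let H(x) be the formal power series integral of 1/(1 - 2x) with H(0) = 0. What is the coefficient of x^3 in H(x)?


1/(1 - 2x) = sum_{k>=0} 2^k x^k. Integrating termwise with H(0) = 0:
H(x) = sum_{k>=0} 2^k x^(k+1) / (k+1) = sum_{m>=1} 2^(m-1) x^m / m.
For m = 3: 2^2/3 = 4/3 = 4/3.

4/3


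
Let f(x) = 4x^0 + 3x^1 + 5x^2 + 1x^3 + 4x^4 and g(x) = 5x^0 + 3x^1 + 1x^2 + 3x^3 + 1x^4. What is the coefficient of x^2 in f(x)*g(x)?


Cauchy product at x^2:
4*1 + 3*3 + 5*5
= 38

38


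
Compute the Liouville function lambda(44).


The Liouville function is lambda(k) = (-1)^Omega(k), where Omega(k) counts the prime factors of k with multiplicity.
Factoring: 44 = 2 * 2 * 11, so Omega(44) = 3.
lambda(44) = (-1)^3 = -1.

-1


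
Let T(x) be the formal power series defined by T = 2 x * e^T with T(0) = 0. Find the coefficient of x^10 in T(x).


Apply the Lagrange inversion formula: if T = 2 x * phi(T) with phi(t) = e^t, then
[x^n] T = 2^n * (1/n) [t^(n-1)] phi(t)^n = 2^n * (1/n) [t^(n-1)] e^(n t) = 2^n * (1/n) * n^(n-1) / (n-1)! = 2^n * n^(n-1) / n!.
When c = 1 this is the Cayley count of rooted labeled trees on n vertices, divided by n!.
For n = 10: 2^10 * 10^9 / 10! = 1024 * 1000000000/3628800 = 160000000/567.

160000000/567


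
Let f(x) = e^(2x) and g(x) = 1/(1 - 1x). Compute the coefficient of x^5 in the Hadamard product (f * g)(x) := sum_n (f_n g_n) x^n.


Expanding: f_k = 2^k/k! (from e^(2x)) and g_k = 1^k (from 1/(1 - 1x)). So the Hadamard coefficient (f * g)_k = 2^k 1^k / k! = (2)^k / k!.
For k = 5: 2^5/5! = 32/120 = 4/15.

4/15


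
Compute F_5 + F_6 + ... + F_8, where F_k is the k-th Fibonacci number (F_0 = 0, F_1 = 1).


Use the identity sum_{k=0}^{N} F_k = F_{N+2} - 1 (which follows from F_{k+2} - F_{k+1} = F_k). Then
sum_{k=5}^{8} F_k = (F_{10} - 1) - (F_{6} - 1) = F_{10} - F_{6}.
Computing: F_{10} = 55, F_{6} = 8, so
Sum = 55 - 8 = 47.

47


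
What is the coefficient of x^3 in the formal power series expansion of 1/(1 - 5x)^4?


The general identity 1/(1 - c x)^r = sum_{k>=0} c^k C(k + r - 1, r - 1) x^k follows by substituting y = c x into 1/(1 - y)^r = sum_{k>=0} C(k + r - 1, r - 1) y^k.
For c = 5, r = 4, k = 3:
5^3 * C(6, 3) = 125 * 20 = 2500.

2500


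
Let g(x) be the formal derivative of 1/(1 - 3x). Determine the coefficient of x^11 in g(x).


Differentiate termwise: d/dx sum_{k>=0} 3^k x^k = sum_{k>=1} k 3^k x^(k-1) = sum_{j>=0} (j+1) 3^(j+1) x^j.
Equivalently, d/dx [1/(1 - 3x)] = 3/(1 - 3x)^2.
For j = 11: 12 * 3^12 = 12 * 531441 = 6377292.

6377292


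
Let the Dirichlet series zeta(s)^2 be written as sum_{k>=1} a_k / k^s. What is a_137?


The Dirichlet convolution of the constant function 1 with itself gives (1 * 1)(k) = sum_{d | k} 1 = d(k), the number of positive divisors of k.
Since zeta(s) = sum_{k>=1} 1/k^s, we have zeta(s)^2 = sum_{k>=1} d(k)/k^s, so a_k = d(k).
For k = 137: the divisors are 1, 137.
Count = 2.

2


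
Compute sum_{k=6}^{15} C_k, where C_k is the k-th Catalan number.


C_6 through C_15: 132, 429, 1430, 4862, 16796, 58786, 208012, 742900, 2674440, 9694845
Sum = 132 + 429 + 1430 + 4862 + 16796 + 58786 + 208012 + 742900 + 2674440 + 9694845
= 13402632

13402632


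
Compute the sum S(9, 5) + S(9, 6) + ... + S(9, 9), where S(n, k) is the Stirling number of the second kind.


By definition, S(n, k) counts partitions of an n-set into exactly k nonempty blocks.
Computing row n = 9 for k = 5..9:
S(9, k): 6951, 2646, 462, 36, 1
Sum = 10096.

10096


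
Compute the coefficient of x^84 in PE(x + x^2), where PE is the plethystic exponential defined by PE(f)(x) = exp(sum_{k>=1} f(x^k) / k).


With f(x) = x + x^2, the exponent is sum_{k>=1} (x^k + x^(2k)) / k = -ln(1 - x) - ln(1 - x^2). Exponentiating:
PE(x + x^2) = 1 / ((1 - x)(1 - x^2)).
This is the generating function for partitions of n into parts of size 1 or 2. The number of 2's can be any j in 0..42, and the rest are 1's, so
[x^84] = floor(84/2) + 1 = 43.

43


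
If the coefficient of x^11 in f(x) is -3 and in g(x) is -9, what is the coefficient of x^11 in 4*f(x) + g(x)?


Scalar multiplication scales coefficients: 4 * -3 = -12.
Then add the g coefficient: -12 + -9
= -21

-21


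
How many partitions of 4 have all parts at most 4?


Using the generating function (1-x)^(-1)(1-x^2)^(-1)...(1-x^4)^(-1),
the coefficient of x^4 counts these restricted partitions.
Result = 5

5


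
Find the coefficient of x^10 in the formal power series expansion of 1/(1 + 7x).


Write 1/(1 + c x) = 1/(1 - (-c) x) and apply the geometric-series identity
1/(1 - y) = sum_{k>=0} y^k to get 1/(1 + c x) = sum_{k>=0} (-c)^k x^k.
So the coefficient of x^k is (-c)^k = (-1)^k * c^k.
Here c = 7 and k = 10:
(-7)^10 = 1 * 282475249 = 282475249

282475249


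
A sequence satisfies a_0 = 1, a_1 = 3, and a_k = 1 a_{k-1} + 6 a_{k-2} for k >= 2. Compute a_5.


The characteristic equation is t^2 - 1 t - 6 = 0, with roots r_1 = 3 and r_2 = -2 (so c_1 = r_1 + r_2, c_2 = -r_1 r_2 as required).
One can use the closed form a_n = A r_1^n + B r_2^n, but direct iteration is more reliable:
a_0 = 1, a_1 = 3, a_2 = 9, a_3 = 27, a_4 = 81, a_5 = 243.
So a_5 = 243.

243


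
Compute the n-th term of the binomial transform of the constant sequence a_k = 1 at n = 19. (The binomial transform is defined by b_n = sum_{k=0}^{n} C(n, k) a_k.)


With a_k = 1 for all k, b_n = sum_{k=0}^{n} C(n, k) = 2^n by the binomial theorem.
For n = 19: 2^19 = 524288.

524288


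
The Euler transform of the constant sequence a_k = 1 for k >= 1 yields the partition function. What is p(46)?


The Euler transform converts the sequence a_k = 1 into the number of integer partitions.
Using the recurrence or dynamic programming:
p(46) = 105558

105558


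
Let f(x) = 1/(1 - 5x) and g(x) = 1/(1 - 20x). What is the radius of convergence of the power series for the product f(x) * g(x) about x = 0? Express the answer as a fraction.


The radius of 1/(1 - 5x) is 1/5 (nearest singularity at x = 1/5), and the radius of 1/(1 - 20x) is 1/20.
The product f(x)*g(x) = 1/((1 - 5x)(1 - 20x)) has singularities at both 1/5 and 1/20, so its radius of convergence is the distance to the nearest one:
min(1/5, 1/20) = 1/20.

1/20


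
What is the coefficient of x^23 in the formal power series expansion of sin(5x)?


The Maclaurin series is sin(t) = sum_{k>=0} (-1)^k t^(2k+1) / (2k+1)!, so substituting t = 5x, only odd powers of x are nonzero, with coefficient of x^(2k+1) equal to (-1)^k 5^(2k+1) / (2k+1)!.
Write 23 = 2*11 + 1, giving the coefficient (-1)^11 * 5^23 / 23! = -11920928955078125/25852016738884976640000 = -19073486328125/41363226782215962624.

-19073486328125/41363226782215962624


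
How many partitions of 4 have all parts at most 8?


Using the generating function (1-x)^(-1)(1-x^2)^(-1)...(1-x^8)^(-1),
the coefficient of x^4 counts these restricted partitions.
Result = 5

5


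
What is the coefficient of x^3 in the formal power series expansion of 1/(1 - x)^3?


The expansion 1/(1 - x)^r = sum_{k>=0} C(k + r - 1, r - 1) x^k follows from the multiset / negative-binomial theorem (or from repeated differentiation of the geometric series).
For r = 3 and k = 3:
C(5, 2) = 120 / (2 * 6) = 10.

10


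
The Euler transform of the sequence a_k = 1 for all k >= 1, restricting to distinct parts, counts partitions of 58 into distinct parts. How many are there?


Partitions of 58 into distinct parts can be computed via generating function.
Product (1+x)(1+x^2)(1+x^3)...
The coefficient of x^58 = 8808

8808


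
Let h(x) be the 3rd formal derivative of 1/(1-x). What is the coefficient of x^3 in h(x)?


Differentiating 3 times: d^3/dx^3 [1/(1-x)] = 3!/(1-x)^4.
The expansion 1/(1-x)^4 = sum_{k>=0} C(k+3, 3) x^k, so the coefficient of x^n in 3!/(1-x)^4 is 3! * C(n+3, 3).
For n = 3: 6 * C(6, 3) = 6 * 20 = 120

120


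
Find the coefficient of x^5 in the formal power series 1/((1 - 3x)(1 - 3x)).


By partial fractions or Cauchy convolution:
The coefficient equals sum_{k=0}^{5} 3^k * 3^(5-k).
= 1458

1458


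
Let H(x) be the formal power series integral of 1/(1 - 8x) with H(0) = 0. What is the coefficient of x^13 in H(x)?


1/(1 - 8x) = sum_{k>=0} 8^k x^k. Integrating termwise with H(0) = 0:
H(x) = sum_{k>=0} 8^k x^(k+1) / (k+1) = sum_{m>=1} 8^(m-1) x^m / m.
For m = 13: 8^12/13 = 68719476736/13 = 68719476736/13.

68719476736/13


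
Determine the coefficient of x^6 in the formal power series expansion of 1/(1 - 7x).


The geometric series identity gives 1/(1 - c x) = sum_{k>=0} c^k x^k, so the coefficient of x^k is c^k.
Here c = 7 and k = 6.
Computing: 7^6 = 117649

117649


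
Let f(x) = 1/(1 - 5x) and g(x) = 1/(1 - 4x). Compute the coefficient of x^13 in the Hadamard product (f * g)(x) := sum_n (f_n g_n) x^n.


f has coefficients f_k = 5^k and g has coefficients g_k = 4^k, so the Hadamard product has coefficient (f*g)_k = 5^k * 4^k = 20^k.
For k = 13: 20^13 = 81920000000000000.

81920000000000000


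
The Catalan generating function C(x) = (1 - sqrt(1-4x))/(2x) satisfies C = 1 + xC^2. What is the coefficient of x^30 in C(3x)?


Substituting x -> 3x scales the n-th coefficient by 3^n, so [x^30] C(3x) = 3^30 * C_30.
C_30 = C(2*30, 30)/(31) = 118264581564861424/31 = 3814986502092304.
So 3^30 * 3814986502092304 = 205891132094649 * 3814986502092304 = 785471889841589496484662481296.

785471889841589496484662481296


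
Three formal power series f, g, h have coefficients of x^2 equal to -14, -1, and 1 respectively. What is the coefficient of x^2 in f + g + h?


Series addition is componentwise:
-14 + -1 + 1
= -14

-14


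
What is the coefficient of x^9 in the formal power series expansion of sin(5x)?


The Maclaurin series is sin(t) = sum_{k>=0} (-1)^k t^(2k+1) / (2k+1)!, so substituting t = 5x, only odd powers of x are nonzero, with coefficient of x^(2k+1) equal to (-1)^k 5^(2k+1) / (2k+1)!.
Write 9 = 2*4 + 1, giving the coefficient (-1)^4 * 5^9 / 9! = 1953125/362880 = 390625/72576.

390625/72576


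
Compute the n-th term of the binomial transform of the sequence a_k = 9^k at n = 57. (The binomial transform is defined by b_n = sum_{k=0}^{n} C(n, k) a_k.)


With a_k = 9^k, b_n = sum_{k=0}^{n} C(n, k) 9^k = (1 + 9)^n by the binomial theorem.
For n = 57: (1 + 9)^57 = 10^57 = 1000000000000000000000000000000000000000000000000000000000.

1000000000000000000000000000000000000000000000000000000000


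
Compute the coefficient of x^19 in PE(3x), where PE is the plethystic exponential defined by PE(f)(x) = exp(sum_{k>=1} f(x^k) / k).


With f(x) = 3x, the exponent is sum_{k>=1} 3 x^k / k = 3 * (-ln(1 - x)). Exponentiating:
PE(3x) = exp(-3 ln(1 - x)) = 1/(1 - x)^3.
By the negative binomial expansion, [x^n] 1/(1 - x)^3 = C(n + 2, 2).
For n = 19: C(21, 2) = 210.

210


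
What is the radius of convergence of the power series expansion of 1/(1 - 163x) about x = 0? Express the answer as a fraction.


Expanding 1/(1 - 163x) = sum_{k>=0} 163^k x^k, the series converges when |163x| < 1, i.e., |x| < 1/163.
So the radius of convergence is 1/163 = 1/163.

1/163


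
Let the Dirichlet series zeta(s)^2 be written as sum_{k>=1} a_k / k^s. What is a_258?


The Dirichlet convolution of the constant function 1 with itself gives (1 * 1)(k) = sum_{d | k} 1 = d(k), the number of positive divisors of k.
Since zeta(s) = sum_{k>=1} 1/k^s, we have zeta(s)^2 = sum_{k>=1} d(k)/k^s, so a_k = d(k).
For k = 258: the divisors are 1, 2, 3, 6, 43, 86, 129, 258.
Count = 8.

8


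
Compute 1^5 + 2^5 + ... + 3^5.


This power sum has a closed form given by Faulhaber's formula
sum_{k=1}^{m} k^p = (1 / (p + 1)) * sum_{j=0}^{p} C(p + 1, j) B_j m^(p + 1 - j),
but for small m direct computation is fastest:
1 + 32 + 243 = 276.

276


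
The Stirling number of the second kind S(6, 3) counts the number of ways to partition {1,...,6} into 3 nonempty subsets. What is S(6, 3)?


Using the explicit formula S(n,k) = (1/k!) sum_{j=0}^{k} (-1)^(k-j) C(k,j) j^n:
S(6, 3) = 90
Equivalently, S(n,k) is n! times the coefficient of x^n in the EGF (e^x - 1)^k / k!.

90


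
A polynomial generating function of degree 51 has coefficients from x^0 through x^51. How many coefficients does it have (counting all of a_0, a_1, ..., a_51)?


A polynomial of degree 51 takes the form a_0 + a_1 x + ... + a_51 x^51.
The number of coefficients is 51 + 1 = 52.

52


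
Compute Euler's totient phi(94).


phi(n) counts integers in [1, n] coprime to n. Using the multiplicative formula phi(n) = n * prod_{p | n} (1 - 1/p):
94 = 2 * 47, so
phi(94) = 94 * (1 - 1/2) * (1 - 1/47) = 46.

46


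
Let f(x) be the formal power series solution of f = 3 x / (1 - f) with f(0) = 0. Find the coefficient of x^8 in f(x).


Apply Lagrange inversion: f = 3 x * phi(f) with phi(t) = 1/(1 - t), so
[x^n] f = 3^n * (1/n) [t^(n-1)] phi(t)^n = 3^n * (1/n) [t^(n-1)] (1 - t)^(-n) = 3^n * (1/n) C(2n - 2, n - 1) = 3^n * C_{n-1}.
For n = 8: C_7 = C(14, 7) / 8 = 3432/8 = 429.
With the 3^8 = 6561 factor, the coefficient is 6561 * 429 = 2814669.

2814669


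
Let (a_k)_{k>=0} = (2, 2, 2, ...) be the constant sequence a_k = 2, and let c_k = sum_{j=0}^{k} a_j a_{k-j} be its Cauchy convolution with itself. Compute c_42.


Since a_j = 2 for all j >= 0, the convolution sum becomes
c_k = sum_{j=0}^{k} 2 * 2 = 4 * (k + 1).
Equivalently, the generating function of (a_k) is 2/(1 - x) and its square is 4/(1 - x)^2 = sum_{k>=0} 4(k + 1) x^k.
For k = 42: 4 * 43 = 172.

172


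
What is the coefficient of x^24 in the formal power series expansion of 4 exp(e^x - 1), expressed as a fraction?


exp(e^x - 1) is the exponential generating function for the Bell numbers Bell_k: exp(e^x - 1) = sum_{k>=0} Bell_k x^k / k!.
So the coefficient of x^24 in 4 exp(e^x - 1) is 4 Bell_24 / 24!.
Computing: Bell_24 = 445958869294805289 and 24! = 620448401733239439360000, giving
4 * 445958869294805289/620448401733239439360000 = 148652956431601763/51704033477769953280000.

148652956431601763/51704033477769953280000


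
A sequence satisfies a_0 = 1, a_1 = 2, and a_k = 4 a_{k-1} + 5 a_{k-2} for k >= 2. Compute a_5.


The characteristic equation is t^2 - 4 t - 5 = 0, with roots r_1 = 5 and r_2 = -1 (so c_1 = r_1 + r_2, c_2 = -r_1 r_2 as required).
One can use the closed form a_n = A r_1^n + B r_2^n, but direct iteration is more reliable:
a_0 = 1, a_1 = 2, a_2 = 13, a_3 = 62, a_4 = 313, a_5 = 1562.
So a_5 = 1562.

1562


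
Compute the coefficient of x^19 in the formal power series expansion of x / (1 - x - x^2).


Let f(x) = sum_{k>=0} a_k x^k. Multiplying f(x) * (1 - x - x^2) = x and matching coefficients gives a_0 = 0, a_1 = 1, and a_k = a_{k-1} + a_{k-2} for k >= 2. These are the Fibonacci numbers F_k.
Iterating from F_0 = 0, F_1 = 1:
F_0=0, F_1=1, F_2=1, F_3=2, F_4=3, F_5=5, F_6=8, F_7=13, F_8=21, F_9=34, ...
F_19 = 4181.

4181


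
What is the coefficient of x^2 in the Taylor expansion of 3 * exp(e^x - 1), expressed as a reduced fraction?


exp(e^x - 1) = sum_{k>=0} Bell_k x^k / k!, where Bell_k is the k-th Bell number.
So the coefficient of x^2 is 3 * Bell_2 / 2!.
Computing: Bell_2 = 2 and 2! = 2, giving
3 * 2/2 = 3.

3


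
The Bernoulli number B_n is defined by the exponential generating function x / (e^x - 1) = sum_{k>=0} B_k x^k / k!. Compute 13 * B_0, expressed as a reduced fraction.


Bernoulli numbers can also be computed recursively via B_0 = 1 and sum_{j=0}^{m} C(m+1, j) B_j = 0 for m >= 1. Odd-index Bernoulli numbers vanish for k >= 3.
Computing B_0 = 1, so 13 * B_0 = 13 * 1 = 13.

13


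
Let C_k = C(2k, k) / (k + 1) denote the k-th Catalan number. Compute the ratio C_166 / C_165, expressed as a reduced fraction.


Using C_k = (2k)! / (k! (k+1)!), the ratio C_{k+1}/C_k simplifies to
C_{k+1}/C_k = [(2k+2)! / ((k+1)! (k+2)!)] * [k! (k+1)! / (2k)!]
 = (2k+2)(2k+1) / ((k+1)(k+2)) = 2(2k+1) / (k+2).
For k = 165: 2(2*165 + 1) / (165 + 2) = 662/167 = 662/167.

662/167


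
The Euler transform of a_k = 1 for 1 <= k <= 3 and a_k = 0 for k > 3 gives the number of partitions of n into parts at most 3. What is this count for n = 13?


Partitions of 13 into parts at most 3:
Using generating function (1-x)^(-1)(1-x^2)^(-1)(1-x^3)^(-1),
the coefficient of x^13 = 21

21


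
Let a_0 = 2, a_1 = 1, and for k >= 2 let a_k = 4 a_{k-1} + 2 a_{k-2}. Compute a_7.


Iterating the recurrence forward:
a_0 = 2
a_1 = 1
a_2 = 4*1 + 2*2 = 8
a_3 = 4*8 + 2*1 = 34
a_4 = 4*34 + 2*8 = 152
a_5 = 4*152 + 2*34 = 676
a_6 = 4*676 + 2*152 = 3008
a_7 = 4*3008 + 2*676 = 13384
So a_7 = 13384.

13384


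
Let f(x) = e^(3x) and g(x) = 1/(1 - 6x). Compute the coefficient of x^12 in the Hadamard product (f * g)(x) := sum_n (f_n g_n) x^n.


Expanding: f_k = 3^k/k! (from e^(3x)) and g_k = 6^k (from 1/(1 - 6x)). So the Hadamard coefficient (f * g)_k = 3^k 6^k / k! = (18)^k / k!.
For k = 12: 18^12/12! = 1156831381426176/479001600 = 4649045868/1925.

4649045868/1925


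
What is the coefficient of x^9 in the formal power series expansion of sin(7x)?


The Maclaurin series is sin(t) = sum_{k>=0} (-1)^k t^(2k+1) / (2k+1)!, so substituting t = 7x, only odd powers of x are nonzero, with coefficient of x^(2k+1) equal to (-1)^k 7^(2k+1) / (2k+1)!.
Write 9 = 2*4 + 1, giving the coefficient (-1)^4 * 7^9 / 9! = 40353607/362880 = 5764801/51840.

5764801/51840


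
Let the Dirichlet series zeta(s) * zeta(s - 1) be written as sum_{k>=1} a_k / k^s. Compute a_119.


Convolution gives a_k = sum_{d | k} d * 1 = sum_{d | k} d = sigma(k), the sum of positive divisors of k.
For k = 119, the divisors are 1, 7, 17, 119, so
sigma(119) = 1 + 7 + 17 + 119 = 144.

144


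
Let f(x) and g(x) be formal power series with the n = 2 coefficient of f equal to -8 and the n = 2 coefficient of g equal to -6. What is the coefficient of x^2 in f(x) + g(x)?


Addition of formal power series is termwise.
The coefficient of x^2 in f + g = -8 + -6
= -14

-14


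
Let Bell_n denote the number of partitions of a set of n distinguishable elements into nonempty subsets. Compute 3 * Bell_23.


Bell_23 can be computed from the Bell triangle or from Dobinski's identity Bell_n = (1/e) * sum_{k>=0} k^n / k!.
Computing Bell_23 = 44152005855084346.
Then 3 * 44152005855084346 = 132456017565253038.

132456017565253038


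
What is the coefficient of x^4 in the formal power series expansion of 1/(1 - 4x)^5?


The general identity 1/(1 - c x)^r = sum_{k>=0} c^k C(k + r - 1, r - 1) x^k follows by substituting y = c x into 1/(1 - y)^r = sum_{k>=0} C(k + r - 1, r - 1) y^k.
For c = 4, r = 5, k = 4:
4^4 * C(8, 4) = 256 * 70 = 17920.

17920


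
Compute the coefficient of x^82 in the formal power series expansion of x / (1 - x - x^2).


Let f(x) = sum_{k>=0} a_k x^k. Multiplying f(x) * (1 - x - x^2) = x and matching coefficients gives a_0 = 0, a_1 = 1, and a_k = a_{k-1} + a_{k-2} for k >= 2. These are the Fibonacci numbers F_k.
Iterating from F_0 = 0, F_1 = 1:
F_0=0, F_1=1, F_2=1, F_3=2, F_4=3, F_5=5, F_6=8, F_7=13, F_8=21, F_9=34, ...
F_82 = 61305790721611591.

61305790721611591


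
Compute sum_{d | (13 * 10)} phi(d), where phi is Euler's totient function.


First, 13 * 10 = 130. One classical identity is sum_{d | n} phi(d) = n (each k in [1, n] has a unique gcd with n, and among the k's with gcd(k, n) = n/d there are phi(d) of them). So the sum equals 130. We also verify directly:
Divisors of 130: 1, 2, 5, 10, 13, 26, 65, 130.
phi values: 1, 1, 4, 4, 12, 12, 48, 48.
Sum = 130.

130


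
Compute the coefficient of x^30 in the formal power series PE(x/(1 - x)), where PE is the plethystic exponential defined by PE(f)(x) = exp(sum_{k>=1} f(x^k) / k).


For f(x) = x/(1 - x) we have
sum_{k>=1} f(x^k) / k = sum_{k>=1} (1/k) * x^k / (1 - x^k) = sum_{k, m >= 1} x^(k m) / k,
which after exponentiating simplifies to
PE(x/(1 - x)) = prod_{k>=1} 1 / (1 - x^k).
This is the generating function for the partition function p(n), so the coefficient of x^30 is p(30).
Computing p(30) by dynamic programming over parts 1, 2, ..., 30: p(30) = 5604.

5604


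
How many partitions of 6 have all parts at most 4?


Using the generating function (1-x)^(-1)(1-x^2)^(-1)...(1-x^4)^(-1),
the coefficient of x^6 counts these restricted partitions.
Result = 9

9


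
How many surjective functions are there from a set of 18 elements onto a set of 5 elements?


By inclusion-exclusion on which target elements are missed, the number of surjections from an n-set onto a k-set is
surj(n, k) = sum_{j=0}^{k} (-1)^j C(k, j) (k - j)^n.
Equivalently surj(n, k) = k! * S(n, k), where S(n, k) is the Stirling number of the second kind.
For n = 18, k = 5:
S(18, 5) = 28958095545, so
surj = 5! * 28958095545 = 120 * 28958095545 = 3474971465400.

3474971465400


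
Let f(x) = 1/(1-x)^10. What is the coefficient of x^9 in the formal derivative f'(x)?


Differentiate: d/dx [ 1/(1-x)^r ] = r / (1-x)^(r+1).
Here r = 10, so f'(x) = 10 / (1-x)^11.
The expansion of 1/(1-x)^(r+1) has coefficient of x^n equal to C(n+r, r).
So the coefficient of x^9 in f'(x) is
10 * C(19, 10) = 10 * 92378 = 923780

923780


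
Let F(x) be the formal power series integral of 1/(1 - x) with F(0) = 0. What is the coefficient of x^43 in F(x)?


1/(1 - x) = sum_{k>=0} x^k. Integrating termwise and using F(0) = 0 gives
F(x) = sum_{k>=0} x^(k+1) / (k+1) = sum_{m>=1} x^m / m = -ln(1 - x).
So the coefficient of x^43 is 1/43 = 1/43.

1/43


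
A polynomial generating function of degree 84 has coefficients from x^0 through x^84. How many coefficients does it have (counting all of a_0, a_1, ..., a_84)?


A polynomial of degree 84 takes the form a_0 + a_1 x + ... + a_84 x^84.
The number of coefficients is 84 + 1 = 85.

85


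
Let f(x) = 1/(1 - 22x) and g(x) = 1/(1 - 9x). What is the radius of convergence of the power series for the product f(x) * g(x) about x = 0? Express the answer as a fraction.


The radius of 1/(1 - 22x) is 1/22 (nearest singularity at x = 1/22), and the radius of 1/(1 - 9x) is 1/9.
The product f(x)*g(x) = 1/((1 - 22x)(1 - 9x)) has singularities at both 1/22 and 1/9, so its radius of convergence is the distance to the nearest one:
min(1/22, 1/9) = 1/22.

1/22


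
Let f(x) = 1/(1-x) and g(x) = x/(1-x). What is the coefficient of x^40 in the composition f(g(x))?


First simplify the composition: f(g(x)) = 1/(1 - x/(1-x)) = (1-x)/((1-x) - x) = (1-x)/(1-2x).
Now extract the coefficient. Write (1-x)/(1-2x) = 1/(1-2x) - x/(1-2x).
The coefficient of x^n in 1/(1-2x) is 2^n, and in x/(1-2x) is 2^(n-1) (for n >= 1).
So the coefficient of x^40 is 2^40 - 2^39 = 1099511627776 - 549755813888 = 549755813888.

549755813888


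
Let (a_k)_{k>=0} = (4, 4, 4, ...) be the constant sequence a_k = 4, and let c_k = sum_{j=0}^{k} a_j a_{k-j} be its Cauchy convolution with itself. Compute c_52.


Since a_j = 4 for all j >= 0, the convolution sum becomes
c_k = sum_{j=0}^{k} 4 * 4 = 16 * (k + 1).
Equivalently, the generating function of (a_k) is 4/(1 - x) and its square is 16/(1 - x)^2 = sum_{k>=0} 16(k + 1) x^k.
For k = 52: 16 * 53 = 848.

848


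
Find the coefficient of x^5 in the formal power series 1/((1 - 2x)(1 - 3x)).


By partial fractions or Cauchy convolution:
The coefficient equals sum_{k=0}^{5} 2^k * 3^(5-k).
= 665

665


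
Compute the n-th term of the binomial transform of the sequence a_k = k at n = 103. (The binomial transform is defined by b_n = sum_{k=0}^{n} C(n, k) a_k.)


With a_k = k, b_n = sum_{k=0}^{n} C(n, k) k. Using k * C(n, k) = n * C(n-1, k-1) gives b_n = n * sum_{k>=1} C(n-1, k-1) = n * 2^(n-1).
For n = 103: 103 * 2^102 = 103 * 5070602400912917605986812821504 = 522272047294030513416641720614912.

522272047294030513416641720614912


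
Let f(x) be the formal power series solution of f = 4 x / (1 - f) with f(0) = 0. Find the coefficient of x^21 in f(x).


Apply Lagrange inversion: f = 4 x * phi(f) with phi(t) = 1/(1 - t), so
[x^n] f = 4^n * (1/n) [t^(n-1)] phi(t)^n = 4^n * (1/n) [t^(n-1)] (1 - t)^(-n) = 4^n * (1/n) C(2n - 2, n - 1) = 4^n * C_{n-1}.
For n = 21: C_20 = C(40, 20) / 21 = 137846528820/21 = 6564120420.
With the 4^21 = 4398046511104 factor, the coefficient is 4398046511104 * 6564120420 = 28869306911647523143680.

28869306911647523143680


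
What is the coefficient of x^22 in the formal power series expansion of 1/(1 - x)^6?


The negative binomial / multiset identity is
1/(1 - x)^r = sum_{k>=0} C(k + r - 1, r - 1) x^k.
Here r = 6 and k = 22, so the coefficient is
C(22 + 5, 5) = C(27, 5)
= 80730

80730


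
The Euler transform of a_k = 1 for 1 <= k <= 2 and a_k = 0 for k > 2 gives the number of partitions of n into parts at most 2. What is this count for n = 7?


Partitions of 7 into parts at most 2:
Using generating function (1-x)^(-1)(1-x^2)^(-1),
the coefficient of x^7 = 4

4


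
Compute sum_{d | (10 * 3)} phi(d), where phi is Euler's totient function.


First, 10 * 3 = 30. One classical identity is sum_{d | n} phi(d) = n (each k in [1, n] has a unique gcd with n, and among the k's with gcd(k, n) = n/d there are phi(d) of them). So the sum equals 30. We also verify directly:
Divisors of 30: 1, 2, 3, 5, 6, 10, 15, 30.
phi values: 1, 1, 2, 4, 2, 4, 8, 8.
Sum = 30.

30


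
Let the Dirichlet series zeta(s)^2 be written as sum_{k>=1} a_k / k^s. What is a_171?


The Dirichlet convolution of the constant function 1 with itself gives (1 * 1)(k) = sum_{d | k} 1 = d(k), the number of positive divisors of k.
Since zeta(s) = sum_{k>=1} 1/k^s, we have zeta(s)^2 = sum_{k>=1} d(k)/k^s, so a_k = d(k).
For k = 171: the divisors are 1, 3, 9, 19, 57, 171.
Count = 6.

6


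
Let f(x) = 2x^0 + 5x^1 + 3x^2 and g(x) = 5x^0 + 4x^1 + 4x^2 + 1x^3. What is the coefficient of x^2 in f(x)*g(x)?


Cauchy product at x^2:
2*4 + 5*4 + 3*5
= 43

43


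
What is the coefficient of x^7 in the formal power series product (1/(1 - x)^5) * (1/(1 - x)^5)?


Combine the factors: (1/(1 - x)^5) * (1/(1 - x)^5) = 1/(1 - x)^10.
Then use 1/(1 - x)^r = sum_{k>=0} C(k + r - 1, r - 1) x^k with r = 10 and k = 7:
C(16, 9) = 11440.

11440


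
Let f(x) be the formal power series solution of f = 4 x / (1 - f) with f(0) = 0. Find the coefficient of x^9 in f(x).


Apply Lagrange inversion: f = 4 x * phi(f) with phi(t) = 1/(1 - t), so
[x^n] f = 4^n * (1/n) [t^(n-1)] phi(t)^n = 4^n * (1/n) [t^(n-1)] (1 - t)^(-n) = 4^n * (1/n) C(2n - 2, n - 1) = 4^n * C_{n-1}.
For n = 9: C_8 = C(16, 8) / 9 = 12870/9 = 1430.
With the 4^9 = 262144 factor, the coefficient is 262144 * 1430 = 374865920.

374865920


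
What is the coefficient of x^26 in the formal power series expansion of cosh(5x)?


The Maclaurin series is cosh(t) = sum_{m>=0} t^(2m) / (2m)!, so substituting t = 5x, only even powers of x are nonzero, with coefficient of x^(2m) equal to 5^(2m) / (2m)!.
For x^26 the coefficient is 5^26/26! = 1490116119384765625/403291461126605635584000000 = 95367431640625/25810653512102760677376.

95367431640625/25810653512102760677376


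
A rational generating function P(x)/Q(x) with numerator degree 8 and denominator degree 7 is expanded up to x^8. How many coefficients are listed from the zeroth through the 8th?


Expanding up to x^8 gives the coefficients for x^0, x^1, ..., x^8.
That is 8 + 1 = 9 coefficients in total.

9


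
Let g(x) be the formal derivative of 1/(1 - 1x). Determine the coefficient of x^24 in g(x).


Differentiate termwise: d/dx sum_{k>=0} 1^k x^k = sum_{k>=1} k 1^k x^(k-1) = sum_{j>=0} (j+1) 1^(j+1) x^j.
Equivalently, d/dx [1/(1 - 1x)] = 1/(1 - 1x)^2.
For j = 24: 25 * 1^25 = 25 * 1 = 25.

25


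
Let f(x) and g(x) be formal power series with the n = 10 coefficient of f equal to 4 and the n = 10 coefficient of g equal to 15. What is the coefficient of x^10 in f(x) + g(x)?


Addition of formal power series is termwise.
The coefficient of x^10 in f + g = 4 + 15
= 19

19


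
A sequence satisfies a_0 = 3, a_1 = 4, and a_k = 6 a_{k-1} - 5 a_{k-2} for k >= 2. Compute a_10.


The characteristic equation is t^2 - 6 t + 5 = 0, with roots r_1 = 5 and r_2 = 1 (so c_1 = r_1 + r_2, c_2 = -r_1 r_2 as required).
One can use the closed form a_n = A r_1^n + B r_2^n, but direct iteration is more reliable:
a_0 = 3, a_1 = 4, a_2 = 9, a_3 = 34, a_4 = 159, a_5 = 784, a_6 = 3909, a_7 = 19534, a_8 = 97659, a_9 = 488284, a_10 = 2441409.
So a_10 = 2441409.

2441409


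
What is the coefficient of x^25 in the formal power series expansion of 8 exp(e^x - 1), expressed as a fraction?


exp(e^x - 1) is the exponential generating function for the Bell numbers Bell_k: exp(e^x - 1) = sum_{k>=0} Bell_k x^k / k!.
So the coefficient of x^25 in 8 exp(e^x - 1) is 8 Bell_25 / 25!.
Computing: Bell_25 = 4638590332229999353 and 25! = 15511210043330985984000000, giving
8 * 4638590332229999353/15511210043330985984000000 = 356814640940769181/149146250416644096000000.

356814640940769181/149146250416644096000000


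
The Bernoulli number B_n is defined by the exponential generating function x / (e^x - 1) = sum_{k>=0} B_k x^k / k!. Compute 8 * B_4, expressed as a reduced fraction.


Bernoulli numbers can also be computed recursively via B_0 = 1 and sum_{j=0}^{m} C(m+1, j) B_j = 0 for m >= 1. Odd-index Bernoulli numbers vanish for k >= 3.
Computing B_4 = -1/30, so 8 * B_4 = 8 * -1/30 = -4/15.

-4/15


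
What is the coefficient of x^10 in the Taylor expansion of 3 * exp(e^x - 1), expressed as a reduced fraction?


exp(e^x - 1) = sum_{k>=0} Bell_k x^k / k!, where Bell_k is the k-th Bell number.
So the coefficient of x^10 is 3 * Bell_10 / 10!.
Computing: Bell_10 = 115975 and 10! = 3628800, giving
3 * 115975/3628800 = 4639/48384.

4639/48384


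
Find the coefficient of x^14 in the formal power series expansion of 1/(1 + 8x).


Write 1/(1 + c x) = 1/(1 - (-c) x) and apply the geometric-series identity
1/(1 - y) = sum_{k>=0} y^k to get 1/(1 + c x) = sum_{k>=0} (-c)^k x^k.
So the coefficient of x^k is (-c)^k = (-1)^k * c^k.
Here c = 8 and k = 14:
(-8)^14 = 1 * 4398046511104 = 4398046511104

4398046511104


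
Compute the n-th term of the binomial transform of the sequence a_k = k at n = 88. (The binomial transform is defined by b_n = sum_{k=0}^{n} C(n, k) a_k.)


With a_k = k, b_n = sum_{k=0}^{n} C(n, k) k. Using k * C(n, k) = n * C(n-1, k-1) gives b_n = n * sum_{k>=1} C(n-1, k-1) = n * 2^(n-1).
For n = 88: 88 * 2^87 = 88 * 154742504910672534362390528 = 13617340432139183023890366464.

13617340432139183023890366464


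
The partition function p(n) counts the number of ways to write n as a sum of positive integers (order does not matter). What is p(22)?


Using the generating function prod_{k>=1} 1/(1-x^k), we compute p(22).
By dynamic programming over parts 1 through 22:
p(22) = 1002

1002


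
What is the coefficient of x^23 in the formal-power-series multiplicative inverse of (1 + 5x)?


The inverse is 1/(1 + 5x). Apply the geometric identity 1/(1 - y) = sum_{k>=0} y^k with y = -5x:
1/(1 + 5x) = sum_{k>=0} (-5)^k x^k.
So the coefficient of x^23 is (-5)^23 = -11920928955078125.

-11920928955078125


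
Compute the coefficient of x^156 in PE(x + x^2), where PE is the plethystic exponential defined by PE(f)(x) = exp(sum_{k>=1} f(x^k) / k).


With f(x) = x + x^2, the exponent is sum_{k>=1} (x^k + x^(2k)) / k = -ln(1 - x) - ln(1 - x^2). Exponentiating:
PE(x + x^2) = 1 / ((1 - x)(1 - x^2)).
This is the generating function for partitions of n into parts of size 1 or 2. The number of 2's can be any j in 0..78, and the rest are 1's, so
[x^156] = floor(156/2) + 1 = 79.

79
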